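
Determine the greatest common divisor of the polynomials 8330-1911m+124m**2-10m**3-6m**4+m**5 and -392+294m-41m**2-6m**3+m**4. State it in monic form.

-49+m**2

Euclidean algorithm in ℚ[m]:
  m**5-6m**4-10m**3+124m**2-1911m+8330 = (m)(m**4-6m**3-41m**2+294m-392) + (31m**3-170m**2-1519m+8330)
  m**4-6m**3-41m**2+294m-392 = ((1/31)m-16/961)(31m**3-170m**2-1519m+8330) + ((4968/961)m**2-243432/961)
  31m**3-170m**2-1519m+8330 = ((29791/4968)m-81685/2484)((4968/961)m**2-243432/961) + (0)
Last nonzero remainder: (4968/961)m**2-243432/961. Dividing through by 4968/961 gives the monic gcd m**2-49.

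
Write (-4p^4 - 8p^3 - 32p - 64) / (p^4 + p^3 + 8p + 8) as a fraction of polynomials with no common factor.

Repeated division with remainder:
  -4p^4 - 8p^3 - 32p - 64 = (-4)(p^4 + p^3 + 8p + 8) + (-4p^3 - 32)
  p^4 + p^3 + 8p + 8 = (-(1/4)p - 1/4)(-4p^3 - 32) + (0)
Last nonzero remainder: -4p^3 - 32. Dividing through by -4 gives the monic gcd p^3 + 8.
Cancel p^3 + 8 from numerator and denominator to get the reduced form.

(-4p - 8)/(p + 1)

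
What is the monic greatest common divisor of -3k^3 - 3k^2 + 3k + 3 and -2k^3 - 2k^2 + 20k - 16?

k - 1

Repeated division with remainder:
  -3k^3 - 3k^2 + 3k + 3 = (3/2)(-2k^3 - 2k^2 + 20k - 16) + (-27k + 27)
  -2k^3 - 2k^2 + 20k - 16 = ((2/27)k^2 + (4/27)k - 16/27)(-27k + 27) + (0)
Last nonzero remainder: -27k + 27. Dividing through by -27 gives the monic gcd k - 1.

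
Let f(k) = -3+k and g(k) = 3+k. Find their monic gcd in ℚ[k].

1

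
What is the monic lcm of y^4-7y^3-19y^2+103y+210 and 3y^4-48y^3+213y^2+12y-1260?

y^5-13y^4+23y^3+217y^2-408y-1260

Euclidean algorithm in ℚ[y]:
  y^4-7y^3-19y^2+103y+210 = (1/3)(3y^4-48y^3+213y^2+12y-1260) + (9y^3-90y^2+99y+630)
  3y^4-48y^3+213y^2+12y-1260 = ((1/3)y-2)(9y^3-90y^2+99y+630) + (0)
Last nonzero remainder: 9y^3-90y^2+99y+630. Dividing through by 9 gives the monic gcd y^3-10y^2+11y+70.
Then lcm(f, g) = f·g / gcd(f, g); expanding and making the result monic gives the answer.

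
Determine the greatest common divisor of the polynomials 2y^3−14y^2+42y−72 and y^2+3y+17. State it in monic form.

1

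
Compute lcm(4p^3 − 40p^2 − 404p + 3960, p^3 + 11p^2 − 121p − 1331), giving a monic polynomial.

p^5 + 12p^4 − 200p^3 − 2442p^2 + 9559p + 119790

Euclidean algorithm in ℚ[p]:
  4p^3 − 40p^2 − 404p + 3960 = (4)(p^3 + 11p^2 − 121p − 1331) + (−84p^2 + 80p + 9284)
  p^3 + 11p^2 − 121p − 1331 = (−(1/84)p − 251/1764)(−84p^2 + 80p + 9284) + ((400/441)p − 4400/441)
  −84p^2 + 80p + 9284 = (−(9261/100)p − 93051/100)((400/441)p − 4400/441) + (0)
Last nonzero remainder: (400/441)p − 4400/441. Dividing through by 400/441 gives the monic gcd p − 11.
Then lcm(f, g) = f·g / gcd(f, g); expanding and making the result monic gives the answer.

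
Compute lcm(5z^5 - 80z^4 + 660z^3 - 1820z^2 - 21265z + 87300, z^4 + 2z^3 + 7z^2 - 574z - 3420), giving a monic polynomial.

Repeated division with remainder:
  5z^5 - 80z^4 + 660z^3 - 1820z^2 - 21265z + 87300 = (5z - 90)(z^4 + 2z^3 + 7z^2 - 574z - 3420) + (805z^3 + 1680z^2 - 55825z - 220500)
  z^4 + 2z^3 + 7z^2 - 574z - 3420 = ((1/805)z - 2/18515)(805z^3 + 1680z^2 - 55825z - 220500) + ((40484/529)z^2 - (161936/529)z - 1821780/529)
  805z^3 + 1680z^2 - 55825z - 220500 = ((425845/40484)z + 648025/10121)((40484/529)z^2 - (161936/529)z - 1821780/529) + (0)
Last nonzero remainder: (40484/529)z^2 - (161936/529)z - 1821780/529. Dividing through by 40484/529 gives the monic gcd z^2 - 4z - 45.
Then lcm(f, g) = f·g / gcd(f, g); expanding and making the result monic gives the answer.

z^7 - 10z^6 + 112z^5 - 788z^4 + 3595z^3 - 35722z^2 - 218468z + 1326960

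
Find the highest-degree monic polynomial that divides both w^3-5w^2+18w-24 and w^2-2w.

By polynomial division,
  w^3-5w^2+18w-24 = (w-3)(w^2-2w) + (12w-24)
  w^2-2w = ((1/12)w)(12w-24) + (0)
Last nonzero remainder: 12w-24. Dividing through by 12 gives the monic gcd w-2.

w-2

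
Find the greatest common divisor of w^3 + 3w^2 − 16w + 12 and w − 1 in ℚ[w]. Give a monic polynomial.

w − 1

Repeated division with remainder:
  w^3 + 3w^2 − 16w + 12 = (w^2 + 4w − 12)(w − 1) + (0)
The last nonzero remainder w − 1 is already monic.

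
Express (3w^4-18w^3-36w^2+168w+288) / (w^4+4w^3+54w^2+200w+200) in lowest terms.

(3w^2-30w+72)/(w^2+50)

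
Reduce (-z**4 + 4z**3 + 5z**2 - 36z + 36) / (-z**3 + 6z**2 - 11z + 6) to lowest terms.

By polynomial division,
  -z**4 + 4z**3 + 5z**2 - 36z + 36 = (z + 2)(-z**3 + 6z**2 - 11z + 6) + (4z**2 - 20z + 24)
  -z**3 + 6z**2 - 11z + 6 = (-(1/4)z + 1/4)(4z**2 - 20z + 24) + (0)
Last nonzero remainder: 4z**2 - 20z + 24. Dividing through by 4 gives the monic gcd z**2 - 5z + 6.
Cancel z**2 - 5z + 6 from numerator and denominator to get the reduced form.

(z**2 + z - 6)/(z - 1)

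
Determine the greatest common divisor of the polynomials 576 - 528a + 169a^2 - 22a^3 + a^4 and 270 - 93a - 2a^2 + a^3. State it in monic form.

-3 + a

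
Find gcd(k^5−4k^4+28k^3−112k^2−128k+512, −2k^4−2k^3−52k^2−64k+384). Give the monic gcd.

k^3−2k^2+32k−64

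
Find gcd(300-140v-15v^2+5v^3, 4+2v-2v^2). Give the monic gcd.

-2+v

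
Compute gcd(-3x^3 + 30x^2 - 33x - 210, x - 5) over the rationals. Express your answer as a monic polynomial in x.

Euclidean algorithm in ℚ[x]:
  -3x^3 + 30x^2 - 33x - 210 = (-3x^2 + 15x + 42)(x - 5) + (0)
The last nonzero remainder x - 5 is already monic.

x - 5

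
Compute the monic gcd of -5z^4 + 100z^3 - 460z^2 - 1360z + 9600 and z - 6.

z - 6

Euclidean algorithm in ℚ[z]:
  -5z^4 + 100z^3 - 460z^2 - 1360z + 9600 = (-5z^3 + 70z^2 - 40z - 1600)(z - 6) + (0)
The last nonzero remainder z - 6 is already monic.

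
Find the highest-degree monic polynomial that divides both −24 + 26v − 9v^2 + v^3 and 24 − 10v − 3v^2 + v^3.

8 − 6v + v^2

Euclidean algorithm in ℚ[v]:
  v^3 − 9v^2 + 26v − 24 = (v^3 − 3v^2 − 10v + 24) + (−6v^2 + 36v − 48)
  v^3 − 3v^2 − 10v + 24 = (−(1/6)v − 1/2)(−6v^2 + 36v − 48) + (0)
Last nonzero remainder: −6v^2 + 36v − 48. Dividing through by −6 gives the monic gcd v^2 − 6v + 8.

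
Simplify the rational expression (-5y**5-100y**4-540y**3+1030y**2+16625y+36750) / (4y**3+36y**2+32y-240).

By polynomial division,
  -5y**5-100y**4-540y**3+1030y**2+16625y+36750 = (-(5/4)y**2-(55/4)y-5/4)(4y**3+36y**2+32y-240) + (1215y**2+13365y+36450)
  4y**3+36y**2+32y-240 = ((4/1215)y-8/1215)(1215y**2+13365y+36450) + (0)
Last nonzero remainder: 1215y**2+13365y+36450. Dividing through by 1215 gives the monic gcd y**2+11y+30.
Cancel y**2+11y+30 from numerator and denominator to get the reduced form.

(-5y**3-45y**2+105y+1225)/(4y-8)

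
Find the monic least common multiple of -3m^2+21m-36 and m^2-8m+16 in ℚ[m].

By polynomial division,
  -3m^2+21m-36 = (-3)(m^2-8m+16) + (-3m+12)
  m^2-8m+16 = (-(1/3)m+4/3)(-3m+12) + (0)
Last nonzero remainder: -3m+12. Dividing through by -3 gives the monic gcd m-4.
Then lcm(f, g) = f·g / gcd(f, g); expanding and making the result monic gives the answer.

m^3-11m^2+40m-48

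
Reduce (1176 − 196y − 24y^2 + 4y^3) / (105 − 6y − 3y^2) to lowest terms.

(−168 + 52y − 4y^2)/(−15 + 3y)

By polynomial division,
  4y^3 − 24y^2 − 196y + 1176 = (−(4/3)y + 32/3)(−3y^2 − 6y + 105) + (8y + 56)
  −3y^2 − 6y + 105 = (−(3/8)y + 15/8)(8y + 56) + (0)
Last nonzero remainder: 8y + 56. Dividing through by 8 gives the monic gcd y + 7.
Cancel y + 7 from numerator and denominator to get the reduced form.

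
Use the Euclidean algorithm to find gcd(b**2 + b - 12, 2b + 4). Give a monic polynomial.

1

Euclidean algorithm in ℚ[b]:
  b**2 + b - 12 = ((1/2)b - 1/2)(2b + 4) + (-10)
  2b + 4 = (-(1/5)b - 2/5)(-10) + (0)
The last nonzero remainder is the constant -10, so the polynomials are coprime and gcd = 1.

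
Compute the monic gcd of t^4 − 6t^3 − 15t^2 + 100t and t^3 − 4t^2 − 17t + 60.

t^2 − t − 20

By polynomial division,
  t^4 − 6t^3 − 15t^2 + 100t = (t − 2)(t^3 − 4t^2 − 17t + 60) + (−6t^2 + 6t + 120)
  t^3 − 4t^2 − 17t + 60 = (−(1/6)t + 1/2)(−6t^2 + 6t + 120) + (0)
Last nonzero remainder: −6t^2 + 6t + 120. Dividing through by −6 gives the monic gcd t^2 − t − 20.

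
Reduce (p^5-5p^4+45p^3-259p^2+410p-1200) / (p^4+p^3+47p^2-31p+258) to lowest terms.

(p^3-4p^2+35p-200)/(p^2+2p+43)

Apply the Euclidean algorithm:
  p^5-5p^4+45p^3-259p^2+410p-1200 = (p-6)(p^4+p^3+47p^2-31p+258) + (4p^3+54p^2-34p+348)
  p^4+p^3+47p^2-31p+258 = ((1/4)p-25/8)(4p^3+54p^2-34p+348) + ((897/4)p^2-(897/4)p+2691/2)
  4p^3+54p^2-34p+348 = ((16/897)p+232/897)((897/4)p^2-(897/4)p+2691/2) + (0)
Last nonzero remainder: (897/4)p^2-(897/4)p+2691/2. Dividing through by 897/4 gives the monic gcd p^2-p+6.
Cancel p^2-p+6 from numerator and denominator to get the reduced form.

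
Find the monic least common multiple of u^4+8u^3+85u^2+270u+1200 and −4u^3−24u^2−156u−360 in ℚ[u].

Euclidean algorithm in ℚ[u]:
  u^4+8u^3+85u^2+270u+1200 = (−(1/4)u−1/2)(−4u^3−24u^2−156u−360) + (34u^2+102u+1020)
  −4u^3−24u^2−156u−360 = (−(2/17)u−6/17)(34u^2+102u+1020) + (0)
Last nonzero remainder: 34u^2+102u+1020. Dividing through by 34 gives the monic gcd u^2+3u+30.
Then lcm(f, g) = f·g / gcd(f, g); expanding and making the result monic gives the answer.

u^5+11u^4+109u^3+525u^2+2010u+3600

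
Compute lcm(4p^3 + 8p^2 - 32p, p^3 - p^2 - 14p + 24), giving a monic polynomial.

Apply the Euclidean algorithm:
  4p^3 + 8p^2 - 32p = (4)(p^3 - p^2 - 14p + 24) + (12p^2 + 24p - 96)
  p^3 - p^2 - 14p + 24 = ((1/12)p - 1/4)(12p^2 + 24p - 96) + (0)
Last nonzero remainder: 12p^2 + 24p - 96. Dividing through by 12 gives the monic gcd p^2 + 2p - 8.
Then lcm(f, g) = f·g / gcd(f, g); expanding and making the result monic gives the answer.

p^4 - p^3 - 14p^2 + 24p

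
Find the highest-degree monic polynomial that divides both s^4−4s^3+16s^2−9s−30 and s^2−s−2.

s^2−s−2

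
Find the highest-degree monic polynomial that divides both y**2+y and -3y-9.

Euclidean algorithm in ℚ[y]:
  y**2+y = (-(1/3)y+2/3)(-3y-9) + (6)
  -3y-9 = (-(1/2)y-3/2)(6) + (0)
The last nonzero remainder is the constant 6, so the polynomials are coprime and gcd = 1.

1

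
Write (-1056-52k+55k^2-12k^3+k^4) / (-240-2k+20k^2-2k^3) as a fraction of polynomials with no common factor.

Repeated division with remainder:
  k^4-12k^3+55k^2-52k-1056 = (-(1/2)k+1)(-2k^3+20k^2-2k-240) + (34k^2-170k-816)
  -2k^3+20k^2-2k-240 = (-(1/17)k+5/17)(34k^2-170k-816) + (0)
Last nonzero remainder: 34k^2-170k-816. Dividing through by 34 gives the monic gcd k^2-5k-24.
Cancel k^2-5k-24 from numerator and denominator to get the reduced form.

(-44+7k-k^2)/(-10+2k)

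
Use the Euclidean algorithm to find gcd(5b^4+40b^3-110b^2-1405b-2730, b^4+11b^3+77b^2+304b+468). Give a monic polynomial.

b^2+7b+13

Euclidean algorithm in ℚ[b]:
  5b^4+40b^3-110b^2-1405b-2730 = (5)(b^4+11b^3+77b^2+304b+468) + (-15b^3-495b^2-2925b-5070)
  b^4+11b^3+77b^2+304b+468 = (-(1/15)b+22/15)(-15b^3-495b^2-2925b-5070) + (608b^2+4256b+7904)
  -15b^3-495b^2-2925b-5070 = (-(15/608)b-195/304)(608b^2+4256b+7904) + (0)
Last nonzero remainder: 608b^2+4256b+7904. Dividing through by 608 gives the monic gcd b^2+7b+13.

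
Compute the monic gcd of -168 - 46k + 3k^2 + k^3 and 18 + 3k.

By polynomial division,
  k^3 + 3k^2 - 46k - 168 = ((1/3)k^2 - k - 28/3)(3k + 18) + (0)
Last nonzero remainder: 3k + 18. Dividing through by 3 gives the monic gcd k + 6.

6 + k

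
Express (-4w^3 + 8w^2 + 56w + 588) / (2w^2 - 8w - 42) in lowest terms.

(-2w^2 - 10w - 42)/(w + 3)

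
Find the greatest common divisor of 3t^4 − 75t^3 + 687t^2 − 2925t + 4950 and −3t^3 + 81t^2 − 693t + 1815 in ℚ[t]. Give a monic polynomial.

Apply the Euclidean algorithm:
  3t^4 − 75t^3 + 687t^2 − 2925t + 4950 = (−t − 2)(−3t^3 + 81t^2 − 693t + 1815) + (156t^2 − 2496t + 8580)
  −3t^3 + 81t^2 − 693t + 1815 = (−(1/52)t + 11/52)(156t^2 − 2496t + 8580) + (0)
Last nonzero remainder: 156t^2 − 2496t + 8580. Dividing through by 156 gives the monic gcd t^2 − 16t + 55.

t^2 − 16t + 55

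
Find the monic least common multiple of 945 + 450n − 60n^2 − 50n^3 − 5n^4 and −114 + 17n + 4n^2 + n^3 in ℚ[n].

Apply the Euclidean algorithm:
  −5n^4 − 50n^3 − 60n^2 + 450n + 945 = (−5n − 30)(n^3 + 4n^2 + 17n − 114) + (145n^2 + 390n − 2475)
  n^3 + 4n^2 + 17n − 114 = ((1/145)n + 38/4205)(145n^2 + 390n − 2475) + ((25688/841)n − 77064/841)
  145n^2 + 390n − 2475 = ((121945/25688)n + 693825/25688)((25688/841)n − 77064/841) + (0)
Last nonzero remainder: (25688/841)n − 77064/841. Dividing through by 25688/841 gives the monic gcd n − 3.
Then lcm(f, g) = f·g / gcd(f, g); expanding and making the result monic gives the answer.

−7182 − 4743n − 363n^2 + 374n^3 + 120n^4 + 17n^5 + n^6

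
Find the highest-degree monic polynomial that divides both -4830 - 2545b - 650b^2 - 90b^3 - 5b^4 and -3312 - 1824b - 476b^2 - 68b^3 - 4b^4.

Euclidean algorithm in ℚ[b]:
  -5b^4 - 90b^3 - 650b^2 - 2545b - 4830 = (5/4)(-4b^4 - 68b^3 - 476b^2 - 1824b - 3312) + (-5b^3 - 55b^2 - 265b - 690)
  -4b^4 - 68b^3 - 476b^2 - 1824b - 3312 = ((4/5)b + 24/5)(-5b^3 - 55b^2 - 265b - 690) + (0)
Last nonzero remainder: -5b^3 - 55b^2 - 265b - 690. Dividing through by -5 gives the monic gcd b^3 + 11b^2 + 53b + 138.

138 + 53b + 11b^2 + b^3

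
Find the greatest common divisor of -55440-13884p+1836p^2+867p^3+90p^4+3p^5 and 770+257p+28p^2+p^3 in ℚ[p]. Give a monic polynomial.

Euclidean algorithm in ℚ[p]:
  3p^5+90p^4+867p^3+1836p^2-13884p-55440 = (3p^2+6p-72)(p^3+28p^2+257p+770) + (0)
The last nonzero remainder p^3+28p^2+257p+770 is already monic.

770+257p+28p^2+p^3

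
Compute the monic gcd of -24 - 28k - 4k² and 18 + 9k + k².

By polynomial division,
  -4k² - 28k - 24 = (-4)(k² + 9k + 18) + (8k + 48)
  k² + 9k + 18 = ((1/8)k + 3/8)(8k + 48) + (0)
Last nonzero remainder: 8k + 48. Dividing through by 8 gives the monic gcd k + 6.

6 + k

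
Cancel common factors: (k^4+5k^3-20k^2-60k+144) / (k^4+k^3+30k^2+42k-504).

(k^2+4k-12)/(k^2+42)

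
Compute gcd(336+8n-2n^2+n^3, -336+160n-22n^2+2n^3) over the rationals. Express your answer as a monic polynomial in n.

56-8n+n^2

By polynomial division,
  n^3-2n^2+8n+336 = (1/2)(2n^3-22n^2+160n-336) + (9n^2-72n+504)
  2n^3-22n^2+160n-336 = ((2/9)n-2/3)(9n^2-72n+504) + (0)
Last nonzero remainder: 9n^2-72n+504. Dividing through by 9 gives the monic gcd n^2-8n+56.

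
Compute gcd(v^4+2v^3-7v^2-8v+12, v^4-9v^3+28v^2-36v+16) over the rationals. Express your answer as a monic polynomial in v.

Repeated division with remainder:
  v^4+2v^3-7v^2-8v+12 = (v^4-9v^3+28v^2-36v+16) + (11v^3-35v^2+28v-4)
  v^4-9v^3+28v^2-36v+16 = ((1/11)v-64/121)(11v^3-35v^2+28v-4) + ((840/121)v^2-(2520/121)v+1680/121)
  11v^3-35v^2+28v-4 = ((1331/840)v-121/420)((840/121)v^2-(2520/121)v+1680/121) + (0)
Last nonzero remainder: (840/121)v^2-(2520/121)v+1680/121. Dividing through by 840/121 gives the monic gcd v^2-3v+2.

v^2-3v+2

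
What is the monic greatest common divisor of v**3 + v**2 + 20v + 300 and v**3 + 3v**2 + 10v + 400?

v**2 - 5v + 50

Euclidean algorithm in ℚ[v]:
  v**3 + v**2 + 20v + 300 = (v**3 + 3v**2 + 10v + 400) + (-2v**2 + 10v - 100)
  v**3 + 3v**2 + 10v + 400 = (-(1/2)v - 4)(-2v**2 + 10v - 100) + (0)
Last nonzero remainder: -2v**2 + 10v - 100. Dividing through by -2 gives the monic gcd v**2 - 5v + 50.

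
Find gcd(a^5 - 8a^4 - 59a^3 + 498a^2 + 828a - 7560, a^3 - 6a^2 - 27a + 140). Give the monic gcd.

By polynomial division,
  a^5 - 8a^4 - 59a^3 + 498a^2 + 828a - 7560 = (a^2 - 2a - 44)(a^3 - 6a^2 - 27a + 140) + (40a^2 - 80a - 1400)
  a^3 - 6a^2 - 27a + 140 = ((1/40)a - 1/10)(40a^2 - 80a - 1400) + (0)
Last nonzero remainder: 40a^2 - 80a - 1400. Dividing through by 40 gives the monic gcd a^2 - 2a - 35.

a^2 - 2a - 35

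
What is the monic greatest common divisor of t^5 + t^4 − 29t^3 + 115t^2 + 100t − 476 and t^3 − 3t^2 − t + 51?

t^2 − 6t + 17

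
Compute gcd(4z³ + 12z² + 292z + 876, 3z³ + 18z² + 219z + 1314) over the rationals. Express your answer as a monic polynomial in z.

z² + 73

By polynomial division,
  4z³ + 12z² + 292z + 876 = (4/3)(3z³ + 18z² + 219z + 1314) + (-12z² - 876)
  3z³ + 18z² + 219z + 1314 = (-(1/4)z - 3/2)(-12z² - 876) + (0)
Last nonzero remainder: -12z² - 876. Dividing through by -12 gives the monic gcd z² + 73.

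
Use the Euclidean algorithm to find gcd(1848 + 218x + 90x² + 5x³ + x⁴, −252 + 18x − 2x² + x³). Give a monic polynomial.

42 + 4x + x²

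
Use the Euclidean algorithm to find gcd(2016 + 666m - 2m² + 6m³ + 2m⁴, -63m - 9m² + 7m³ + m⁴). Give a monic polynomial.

Repeated division with remainder:
  2m⁴ + 6m³ - 2m² + 666m + 2016 = (2)(m⁴ + 7m³ - 9m² - 63m) + (-8m³ + 16m² + 792m + 2016)
  m⁴ + 7m³ - 9m² - 63m = (-(1/8)m - 9/8)(-8m³ + 16m² + 792m + 2016) + (108m² + 1080m + 2268)
  -8m³ + 16m² + 792m + 2016 = (-(2/27)m + 8/9)(108m² + 1080m + 2268) + (0)
Last nonzero remainder: 108m² + 1080m + 2268. Dividing through by 108 gives the monic gcd m² + 10m + 21.

21 + 10m + m²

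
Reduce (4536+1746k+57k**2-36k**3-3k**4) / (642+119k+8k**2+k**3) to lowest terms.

Apply the Euclidean algorithm:
  -3k**4-36k**3+57k**2+1746k+4536 = (-3k-12)(k**3+8k**2+119k+642) + (510k**2+5100k+12240)
  k**3+8k**2+119k+642 = ((1/510)k-1/255)(510k**2+5100k+12240) + (115k+690)
  510k**2+5100k+12240 = ((102/23)k+408/23)(115k+690) + (0)
Last nonzero remainder: 115k+690. Dividing through by 115 gives the monic gcd k+6.
Cancel k+6 from numerator and denominator to get the reduced form.

(756+165k-18k**2-3k**3)/(107+2k+k**2)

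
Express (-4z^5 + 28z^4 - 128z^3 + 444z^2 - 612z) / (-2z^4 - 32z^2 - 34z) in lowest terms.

Euclidean algorithm in ℚ[z]:
  -4z^5 + 28z^4 - 128z^3 + 444z^2 - 612z = (2z - 14)(-2z^4 - 32z^2 - 34z) + (-64z^3 + 64z^2 - 1088z)
  -2z^4 - 32z^2 - 34z = ((1/32)z + 1/32)(-64z^3 + 64z^2 - 1088z) + (0)
Last nonzero remainder: -64z^3 + 64z^2 - 1088z. Dividing through by -64 gives the monic gcd z^3 - z^2 + 17z.
Cancel z^3 - z^2 + 17z from numerator and denominator to get the reduced form.

(2z^2 - 12z + 18)/(z + 1)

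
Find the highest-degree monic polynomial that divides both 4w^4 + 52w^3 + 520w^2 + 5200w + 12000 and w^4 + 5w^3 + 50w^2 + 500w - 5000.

w^3 + 10w^2 + 100w + 1000

Repeated division with remainder:
  4w^4 + 52w^3 + 520w^2 + 5200w + 12000 = (4)(w^4 + 5w^3 + 50w^2 + 500w - 5000) + (32w^3 + 320w^2 + 3200w + 32000)
  w^4 + 5w^3 + 50w^2 + 500w - 5000 = ((1/32)w - 5/32)(32w^3 + 320w^2 + 3200w + 32000) + (0)
Last nonzero remainder: 32w^3 + 320w^2 + 3200w + 32000. Dividing through by 32 gives the monic gcd w^3 + 10w^2 + 100w + 1000.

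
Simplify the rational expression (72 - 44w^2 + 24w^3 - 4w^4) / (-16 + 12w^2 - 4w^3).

Apply the Euclidean algorithm:
  -4w^4 + 24w^3 - 44w^2 + 72 = (w - 3)(-4w^3 + 12w^2 - 16) + (-8w^2 + 16w + 24)
  -4w^3 + 12w^2 - 16 = ((1/2)w - 1/2)(-8w^2 + 16w + 24) + (-4w - 4)
  -8w^2 + 16w + 24 = (2w - 6)(-4w - 4) + (0)
Last nonzero remainder: -4w - 4. Dividing through by -4 gives the monic gcd w + 1.
Cancel w + 1 from numerator and denominator to get the reduced form.

(-18 + 18w - 7w^2 + w^3)/(4 - 4w + w^2)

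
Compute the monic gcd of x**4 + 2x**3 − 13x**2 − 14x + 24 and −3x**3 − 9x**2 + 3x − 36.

x + 4

By polynomial division,
  x**4 + 2x**3 − 13x**2 − 14x + 24 = (−(1/3)x + 1/3)(−3x**3 − 9x**2 + 3x − 36) + (−9x**2 − 27x + 36)
  −3x**3 − 9x**2 + 3x − 36 = ((1/3)x)(−9x**2 − 27x + 36) + (−9x − 36)
  −9x**2 − 27x + 36 = (x − 1)(−9x − 36) + (0)
Last nonzero remainder: −9x − 36. Dividing through by −9 gives the monic gcd x + 4.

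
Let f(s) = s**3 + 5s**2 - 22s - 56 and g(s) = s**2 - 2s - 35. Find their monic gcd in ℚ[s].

1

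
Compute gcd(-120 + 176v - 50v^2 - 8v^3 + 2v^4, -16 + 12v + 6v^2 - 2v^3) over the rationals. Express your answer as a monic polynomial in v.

-1 + v

Apply the Euclidean algorithm:
  2v^4 - 8v^3 - 50v^2 + 176v - 120 = (-v + 1)(-2v^3 + 6v^2 + 12v - 16) + (-44v^2 + 148v - 104)
  -2v^3 + 6v^2 + 12v - 16 = ((1/22)v + 2/121)(-44v^2 + 148v - 104) + ((1728/121)v - 1728/121)
  -44v^2 + 148v - 104 = (-(1331/432)v + 1573/216)((1728/121)v - 1728/121) + (0)
Last nonzero remainder: (1728/121)v - 1728/121. Dividing through by 1728/121 gives the monic gcd v - 1.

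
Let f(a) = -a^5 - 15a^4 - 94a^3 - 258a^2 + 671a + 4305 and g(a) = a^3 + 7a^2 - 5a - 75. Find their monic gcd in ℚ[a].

Euclidean algorithm in ℚ[a]:
  -a^5 - 15a^4 - 94a^3 - 258a^2 + 671a + 4305 = (-a^2 - 8a - 43)(a^3 + 7a^2 - 5a - 75) + (-72a^2 - 144a + 1080)
  a^3 + 7a^2 - 5a - 75 = (-(1/72)a - 5/72)(-72a^2 - 144a + 1080) + (0)
Last nonzero remainder: -72a^2 - 144a + 1080. Dividing through by -72 gives the monic gcd a^2 + 2a - 15.

a^2 + 2a - 15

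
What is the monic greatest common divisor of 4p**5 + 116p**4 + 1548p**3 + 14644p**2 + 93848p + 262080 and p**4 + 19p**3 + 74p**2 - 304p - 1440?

Repeated division with remainder:
  4p**5 + 116p**4 + 1548p**3 + 14644p**2 + 93848p + 262080 = (4p + 40)(p**4 + 19p**3 + 74p**2 - 304p - 1440) + (492p**3 + 12900p**2 + 111768p + 319680)
  p**4 + 19p**3 + 74p**2 - 304p - 1440 = ((1/492)p - 74/5043)(492p**3 + 12900p**2 + 111768p + 319680) + ((60720/1681)p**2 + (1153680/1681)p + 5464800/1681)
  492p**3 + 12900p**2 + 111768p + 319680 = ((68921/5060)p + 124394/1265)((60720/1681)p**2 + (1153680/1681)p + 5464800/1681) + (0)
Last nonzero remainder: (60720/1681)p**2 + (1153680/1681)p + 5464800/1681. Dividing through by 60720/1681 gives the monic gcd p**2 + 19p + 90.

p**2 + 19p + 90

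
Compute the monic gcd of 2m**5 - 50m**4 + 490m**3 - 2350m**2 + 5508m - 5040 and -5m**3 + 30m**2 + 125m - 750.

Repeated division with remainder:
  2m**5 - 50m**4 + 490m**3 - 2350m**2 + 5508m - 5040 = (-(2/5)m**2 + (38/5)m - 312/5)(-5m**3 + 30m**2 + 125m - 750) + (-1728m**2 + 19008m - 51840)
  -5m**3 + 30m**2 + 125m - 750 = ((5/1728)m + 25/1728)(-1728m**2 + 19008m - 51840) + (0)
Last nonzero remainder: -1728m**2 + 19008m - 51840. Dividing through by -1728 gives the monic gcd m**2 - 11m + 30.

m**2 - 11m + 30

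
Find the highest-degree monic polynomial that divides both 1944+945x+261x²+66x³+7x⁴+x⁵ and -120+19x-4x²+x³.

By polynomial division,
  x⁵+7x⁴+66x³+261x²+945x+1944 = (x²+11x+91)(x³-4x²+19x-120) + (536x²+536x+12864)
  x³-4x²+19x-120 = ((1/536)x-5/536)(536x²+536x+12864) + (0)
Last nonzero remainder: 536x²+536x+12864. Dividing through by 536 gives the monic gcd x²+x+24.

24+x+x²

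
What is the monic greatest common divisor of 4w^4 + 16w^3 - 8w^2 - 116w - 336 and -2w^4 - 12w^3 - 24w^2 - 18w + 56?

w^3 + 7w^2 + 19w + 28

Apply the Euclidean algorithm:
  4w^4 + 16w^3 - 8w^2 - 116w - 336 = (-2)(-2w^4 - 12w^3 - 24w^2 - 18w + 56) + (-8w^3 - 56w^2 - 152w - 224)
  -2w^4 - 12w^3 - 24w^2 - 18w + 56 = ((1/4)w - 1/4)(-8w^3 - 56w^2 - 152w - 224) + (0)
Last nonzero remainder: -8w^3 - 56w^2 - 152w - 224. Dividing through by -8 gives the monic gcd w^3 + 7w^2 + 19w + 28.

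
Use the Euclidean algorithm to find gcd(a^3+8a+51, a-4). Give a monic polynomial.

1

Repeated division with remainder:
  a^3+8a+51 = (a^2+4a+24)(a-4) + (147)
  a-4 = ((1/147)a-4/147)(147) + (0)
The last nonzero remainder is the constant 147, so the polynomials are coprime and gcd = 1.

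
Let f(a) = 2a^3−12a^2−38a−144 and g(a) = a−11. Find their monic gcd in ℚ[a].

1

By polynomial division,
  2a^3−12a^2−38a−144 = (2a^2+10a+72)(a−11) + (648)
  a−11 = ((1/648)a−11/648)(648) + (0)
The last nonzero remainder is the constant 648, so the polynomials are coprime and gcd = 1.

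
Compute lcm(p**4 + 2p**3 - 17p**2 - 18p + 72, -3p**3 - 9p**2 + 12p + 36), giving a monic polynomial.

p**5 + 4p**4 - 13p**3 - 52p**2 + 36p + 144

Euclidean algorithm in ℚ[p]:
  p**4 + 2p**3 - 17p**2 - 18p + 72 = (-(1/3)p + 1/3)(-3p**3 - 9p**2 + 12p + 36) + (-10p**2 - 10p + 60)
  -3p**3 - 9p**2 + 12p + 36 = ((3/10)p + 3/5)(-10p**2 - 10p + 60) + (0)
Last nonzero remainder: -10p**2 - 10p + 60. Dividing through by -10 gives the monic gcd p**2 + p - 6.
Then lcm(f, g) = f·g / gcd(f, g); expanding and making the result monic gives the answer.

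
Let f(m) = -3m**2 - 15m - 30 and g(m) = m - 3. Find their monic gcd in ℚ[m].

1

Euclidean algorithm in ℚ[m]:
  -3m**2 - 15m - 30 = (-3m - 24)(m - 3) + (-102)
  m - 3 = (-(1/102)m + 1/34)(-102) + (0)
The last nonzero remainder is the constant -102, so the polynomials are coprime and gcd = 1.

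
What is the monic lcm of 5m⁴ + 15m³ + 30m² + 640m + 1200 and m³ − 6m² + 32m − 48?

Euclidean algorithm in ℚ[m]:
  5m⁴ + 15m³ + 30m² + 640m + 1200 = (5m + 45)(m³ − 6m² + 32m − 48) + (140m² − 560m + 3360)
  m³ − 6m² + 32m − 48 = ((1/140)m − 1/70)(140m² − 560m + 3360) + (0)
Last nonzero remainder: 140m² − 560m + 3360. Dividing through by 140 gives the monic gcd m² − 4m + 24.
Then lcm(f, g) = f·g / gcd(f, g); expanding and making the result monic gives the answer.

m⁵ + m⁴ + 116m² − 16m − 480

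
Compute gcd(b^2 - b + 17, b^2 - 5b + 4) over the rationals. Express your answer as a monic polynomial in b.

1

By polynomial division,
  b^2 - b + 17 = (b^2 - 5b + 4) + (4b + 13)
  b^2 - 5b + 4 = ((1/4)b - 33/16)(4b + 13) + (493/16)
  4b + 13 = ((64/493)b + 208/493)(493/16) + (0)
The last nonzero remainder is the constant 493/16, so the polynomials are coprime and gcd = 1.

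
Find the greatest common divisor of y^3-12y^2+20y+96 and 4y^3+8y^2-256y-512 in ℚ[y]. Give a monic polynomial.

y^2-6y-16

Apply the Euclidean algorithm:
  y^3-12y^2+20y+96 = (1/4)(4y^3+8y^2-256y-512) + (-14y^2+84y+224)
  4y^3+8y^2-256y-512 = (-(2/7)y-16/7)(-14y^2+84y+224) + (0)
Last nonzero remainder: -14y^2+84y+224. Dividing through by -14 gives the monic gcd y^2-6y-16.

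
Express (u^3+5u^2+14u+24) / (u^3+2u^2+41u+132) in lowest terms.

(u^2+2u+8)/(u^2−u+44)

By polynomial division,
  u^3+5u^2+14u+24 = (u^3+2u^2+41u+132) + (3u^2−27u−108)
  u^3+2u^2+41u+132 = ((1/3)u+11/3)(3u^2−27u−108) + (176u+528)
  3u^2−27u−108 = ((3/176)u−9/44)(176u+528) + (0)
Last nonzero remainder: 176u+528. Dividing through by 176 gives the monic gcd u+3.
Cancel u+3 from numerator and denominator to get the reduced form.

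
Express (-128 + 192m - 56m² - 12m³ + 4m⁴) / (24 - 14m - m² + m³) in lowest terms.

(16 - 20m + 4m²)/(-3 + m)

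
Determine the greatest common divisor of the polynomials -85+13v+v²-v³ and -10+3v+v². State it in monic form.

Repeated division with remainder:
  -v³+v²+13v-85 = (-v+4)(v²+3v-10) + (-9v-45)
  v²+3v-10 = (-(1/9)v+2/9)(-9v-45) + (0)
Last nonzero remainder: -9v-45. Dividing through by -9 gives the monic gcd v+5.

5+v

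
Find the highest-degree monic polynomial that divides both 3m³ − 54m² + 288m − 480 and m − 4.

By polynomial division,
  3m³ − 54m² + 288m − 480 = (3m² − 42m + 120)(m − 4) + (0)
The last nonzero remainder m − 4 is already monic.

m − 4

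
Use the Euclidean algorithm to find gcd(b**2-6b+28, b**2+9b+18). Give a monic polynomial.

Euclidean algorithm in ℚ[b]:
  b**2-6b+28 = (b**2+9b+18) + (-15b+10)
  b**2+9b+18 = (-(1/15)b-29/45)(-15b+10) + (220/9)
  -15b+10 = (-(27/44)b+9/22)(220/9) + (0)
The last nonzero remainder is the constant 220/9, so the polynomials are coprime and gcd = 1.

1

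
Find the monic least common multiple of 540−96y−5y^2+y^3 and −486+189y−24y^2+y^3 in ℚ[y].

−4860+1404y−51y^2−14y^3+y^4

Repeated division with remainder:
  y^3−5y^2−96y+540 = (y^3−24y^2+189y−486) + (19y^2−285y+1026)
  y^3−24y^2+189y−486 = ((1/19)y−9/19)(19y^2−285y+1026) + (0)
Last nonzero remainder: 19y^2−285y+1026. Dividing through by 19 gives the monic gcd y^2−15y+54.
Then lcm(f, g) = f·g / gcd(f, g); expanding and making the result monic gives the answer.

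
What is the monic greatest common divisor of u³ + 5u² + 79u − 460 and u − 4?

u − 4

Euclidean algorithm in ℚ[u]:
  u³ + 5u² + 79u − 460 = (u² + 9u + 115)(u − 4) + (0)
The last nonzero remainder u − 4 is already monic.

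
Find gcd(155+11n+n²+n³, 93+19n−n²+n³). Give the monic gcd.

By polynomial division,
  n³+n²+11n+155 = (n³−n²+19n+93) + (2n²−8n+62)
  n³−n²+19n+93 = ((1/2)n+3/2)(2n²−8n+62) + (0)
Last nonzero remainder: 2n²−8n+62. Dividing through by 2 gives the monic gcd n²−4n+31.

31−4n+n²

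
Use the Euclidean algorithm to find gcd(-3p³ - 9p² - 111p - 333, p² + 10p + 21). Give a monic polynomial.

Apply the Euclidean algorithm:
  -3p³ - 9p² - 111p - 333 = (-3p + 21)(p² + 10p + 21) + (-258p - 774)
  p² + 10p + 21 = (-(1/258)p - 7/258)(-258p - 774) + (0)
Last nonzero remainder: -258p - 774. Dividing through by -258 gives the monic gcd p + 3.

p + 3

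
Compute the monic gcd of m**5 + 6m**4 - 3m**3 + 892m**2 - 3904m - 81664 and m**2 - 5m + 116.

Euclidean algorithm in ℚ[m]:
  m**5 + 6m**4 - 3m**3 + 892m**2 - 3904m - 81664 = (m**3 + 11m**2 - 64m - 704)(m**2 - 5m + 116) + (0)
The last nonzero remainder m**2 - 5m + 116 is already monic.

m**2 - 5m + 116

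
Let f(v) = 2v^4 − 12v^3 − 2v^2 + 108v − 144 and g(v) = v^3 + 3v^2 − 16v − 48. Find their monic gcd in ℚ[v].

v^2 − v − 12

By polynomial division,
  2v^4 − 12v^3 − 2v^2 + 108v − 144 = (2v − 18)(v^3 + 3v^2 − 16v − 48) + (84v^2 − 84v − 1008)
  v^3 + 3v^2 − 16v − 48 = ((1/84)v + 1/21)(84v^2 − 84v − 1008) + (0)
Last nonzero remainder: 84v^2 − 84v − 1008. Dividing through by 84 gives the monic gcd v^2 − v − 12.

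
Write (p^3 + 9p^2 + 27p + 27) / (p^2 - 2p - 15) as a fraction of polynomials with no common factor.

(p^2 + 6p + 9)/(p - 5)

By polynomial division,
  p^3 + 9p^2 + 27p + 27 = (p + 11)(p^2 - 2p - 15) + (64p + 192)
  p^2 - 2p - 15 = ((1/64)p - 5/64)(64p + 192) + (0)
Last nonzero remainder: 64p + 192. Dividing through by 64 gives the monic gcd p + 3.
Cancel p + 3 from numerator and denominator to get the reduced form.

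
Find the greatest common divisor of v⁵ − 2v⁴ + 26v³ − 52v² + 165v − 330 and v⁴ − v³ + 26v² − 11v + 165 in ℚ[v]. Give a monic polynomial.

Apply the Euclidean algorithm:
  v⁵ − 2v⁴ + 26v³ − 52v² + 165v − 330 = (v − 1)(v⁴ − v³ + 26v² − 11v + 165) + (−v³ − 15v² − 11v − 165)
  v⁴ − v³ + 26v² − 11v + 165 = (−v + 16)(−v³ − 15v² − 11v − 165) + (255v² + 2805)
  −v³ − 15v² − 11v − 165 = (−(1/255)v − 1/17)(255v² + 2805) + (0)
Last nonzero remainder: 255v² + 2805. Dividing through by 255 gives the monic gcd v² + 11.

v² + 11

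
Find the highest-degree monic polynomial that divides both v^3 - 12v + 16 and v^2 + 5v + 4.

By polynomial division,
  v^3 - 12v + 16 = (v - 5)(v^2 + 5v + 4) + (9v + 36)
  v^2 + 5v + 4 = ((1/9)v + 1/9)(9v + 36) + (0)
Last nonzero remainder: 9v + 36. Dividing through by 9 gives the monic gcd v + 4.

v + 4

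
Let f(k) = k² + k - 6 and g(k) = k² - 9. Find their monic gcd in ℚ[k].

k + 3

Apply the Euclidean algorithm:
  k² + k - 6 = (k² - 9) + (k + 3)
  k² - 9 = (k - 3)(k + 3) + (0)
The last nonzero remainder k + 3 is already monic.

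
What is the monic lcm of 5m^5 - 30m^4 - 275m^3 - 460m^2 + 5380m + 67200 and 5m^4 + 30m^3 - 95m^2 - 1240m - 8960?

Apply the Euclidean algorithm:
  5m^5 - 30m^4 - 275m^3 - 460m^2 + 5380m + 67200 = (m - 12)(5m^4 + 30m^3 - 95m^2 - 1240m - 8960) + (180m^3 - 360m^2 - 540m - 40320)
  5m^4 + 30m^3 - 95m^2 - 1240m - 8960 = ((1/36)m + 2/9)(180m^3 - 360m^2 - 540m - 40320) + (0)
Last nonzero remainder: 180m^3 - 360m^2 - 540m - 40320. Dividing through by 180 gives the monic gcd m^3 - 2m^2 - 3m - 224.
Then lcm(f, g) = f·g / gcd(f, g); expanding and making the result monic gives the answer.

m^6 + 2m^5 - 103m^4 - 532m^3 + 340m^2 + 22048m + 107520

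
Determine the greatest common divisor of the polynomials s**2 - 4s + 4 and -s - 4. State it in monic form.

Apply the Euclidean algorithm:
  s**2 - 4s + 4 = (-s + 8)(-s - 4) + (36)
  -s - 4 = (-(1/36)s - 1/9)(36) + (0)
The last nonzero remainder is the constant 36, so the polynomials are coprime and gcd = 1.

1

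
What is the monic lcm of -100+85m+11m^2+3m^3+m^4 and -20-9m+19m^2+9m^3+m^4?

-400-160m+369m^2+152m^3+30m^4+8m^5+m^6

Repeated division with remainder:
  m^4+3m^3+11m^2+85m-100 = (m^4+9m^3+19m^2-9m-20) + (-6m^3-8m^2+94m-80)
  m^4+9m^3+19m^2-9m-20 = (-(1/6)m-23/18)(-6m^3-8m^2+94m-80) + ((220/9)m^2+(880/9)m-1100/9)
  -6m^3-8m^2+94m-80 = (-(27/110)m+36/55)((220/9)m^2+(880/9)m-1100/9) + (0)
Last nonzero remainder: (220/9)m^2+(880/9)m-1100/9. Dividing through by 220/9 gives the monic gcd m^2+4m-5.
Then lcm(f, g) = f·g / gcd(f, g); expanding and making the result monic gives the answer.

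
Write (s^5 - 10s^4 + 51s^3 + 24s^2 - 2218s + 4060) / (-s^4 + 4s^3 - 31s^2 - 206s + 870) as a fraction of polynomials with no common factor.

Repeated division with remainder:
  s^5 - 10s^4 + 51s^3 + 24s^2 - 2218s + 4060 = (-s + 6)(-s^4 + 4s^3 - 31s^2 - 206s + 870) + (-4s^3 + 4s^2 - 112s - 1160)
  -s^4 + 4s^3 - 31s^2 - 206s + 870 = ((1/4)s - 3/4)(-4s^3 + 4s^2 - 112s - 1160) + (0)
Last nonzero remainder: -4s^3 + 4s^2 - 112s - 1160. Dividing through by -4 gives the monic gcd s^3 - s^2 + 28s + 290.
Cancel s^3 - s^2 + 28s + 290 from numerator and denominator to get the reduced form.

(-s^2 + 9s - 14)/(s - 3)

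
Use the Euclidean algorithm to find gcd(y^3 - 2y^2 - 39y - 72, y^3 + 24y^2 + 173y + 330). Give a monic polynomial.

y + 3

By polynomial division,
  y^3 - 2y^2 - 39y - 72 = (y^3 + 24y^2 + 173y + 330) + (-26y^2 - 212y - 402)
  y^3 + 24y^2 + 173y + 330 = (-(1/26)y - 103/169)(-26y^2 - 212y - 402) + ((4788/169)y + 14364/169)
  -26y^2 - 212y - 402 = (-(2197/2394)y - 11323/2394)((4788/169)y + 14364/169) + (0)
Last nonzero remainder: (4788/169)y + 14364/169. Dividing through by 4788/169 gives the monic gcd y + 3.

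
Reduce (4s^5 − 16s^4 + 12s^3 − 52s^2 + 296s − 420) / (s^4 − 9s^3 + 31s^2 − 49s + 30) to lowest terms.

Apply the Euclidean algorithm:
  4s^5 − 16s^4 + 12s^3 − 52s^2 + 296s − 420 = (4s + 20)(s^4 − 9s^3 + 31s^2 − 49s + 30) + (68s^3 − 476s^2 + 1156s − 1020)
  s^4 − 9s^3 + 31s^2 − 49s + 30 = ((1/68)s − 1/34)(68s^3 − 476s^2 + 1156s − 1020) + (0)
Last nonzero remainder: 68s^3 − 476s^2 + 1156s − 1020. Dividing through by 68 gives the monic gcd s^3 − 7s^2 + 17s − 15.
Cancel s^3 − 7s^2 + 17s − 15 from numerator and denominator to get the reduced form.

(4s^2 + 12s + 28)/(s − 2)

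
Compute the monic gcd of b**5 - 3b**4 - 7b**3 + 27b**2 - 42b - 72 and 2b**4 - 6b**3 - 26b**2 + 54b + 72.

Repeated division with remainder:
  b**5 - 3b**4 - 7b**3 + 27b**2 - 42b - 72 = ((1/2)b)(2b**4 - 6b**3 - 26b**2 + 54b + 72) + (6b**3 - 78b - 72)
  2b**4 - 6b**3 - 26b**2 + 54b + 72 = ((1/3)b - 1)(6b**3 - 78b - 72) + (0)
Last nonzero remainder: 6b**3 - 78b - 72. Dividing through by 6 gives the monic gcd b**3 - 13b - 12.

b**3 - 13b - 12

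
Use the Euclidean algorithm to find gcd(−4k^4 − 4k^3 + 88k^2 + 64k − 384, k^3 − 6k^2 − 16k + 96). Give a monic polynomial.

By polynomial division,
  −4k^4 − 4k^3 + 88k^2 + 64k − 384 = (−4k − 28)(k^3 − 6k^2 − 16k + 96) + (−144k^2 + 2304)
  k^3 − 6k^2 − 16k + 96 = (−(1/144)k + 1/24)(−144k^2 + 2304) + (0)
Last nonzero remainder: −144k^2 + 2304. Dividing through by −144 gives the monic gcd k^2 − 16.

k^2 − 16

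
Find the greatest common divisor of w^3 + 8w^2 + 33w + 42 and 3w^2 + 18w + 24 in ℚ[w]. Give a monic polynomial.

w + 2

Repeated division with remainder:
  w^3 + 8w^2 + 33w + 42 = ((1/3)w + 2/3)(3w^2 + 18w + 24) + (13w + 26)
  3w^2 + 18w + 24 = ((3/13)w + 12/13)(13w + 26) + (0)
Last nonzero remainder: 13w + 26. Dividing through by 13 gives the monic gcd w + 2.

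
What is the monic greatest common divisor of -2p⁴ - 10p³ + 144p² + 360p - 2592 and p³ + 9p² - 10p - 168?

Euclidean algorithm in ℚ[p]:
  -2p⁴ - 10p³ + 144p² + 360p - 2592 = (-2p + 8)(p³ + 9p² - 10p - 168) + (52p² + 104p - 1248)
  p³ + 9p² - 10p - 168 = ((1/52)p + 7/52)(52p² + 104p - 1248) + (0)
Last nonzero remainder: 52p² + 104p - 1248. Dividing through by 52 gives the monic gcd p² + 2p - 24.

p² + 2p - 24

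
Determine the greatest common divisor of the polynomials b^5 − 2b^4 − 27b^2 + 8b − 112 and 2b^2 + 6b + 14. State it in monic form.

b^2 + 3b + 7

By polynomial division,
  b^5 − 2b^4 − 27b^2 + 8b − 112 = ((1/2)b^3 − (5/2)b^2 + 4b − 8)(2b^2 + 6b + 14) + (0)
Last nonzero remainder: 2b^2 + 6b + 14. Dividing through by 2 gives the monic gcd b^2 + 3b + 7.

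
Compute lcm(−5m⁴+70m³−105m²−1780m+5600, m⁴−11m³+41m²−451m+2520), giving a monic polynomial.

m⁶−10m⁵+10m⁴−190m³+1249m²+11540m−50400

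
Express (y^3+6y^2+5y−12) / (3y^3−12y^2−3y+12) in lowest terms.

(y^2+7y+12)/(3y^2−9y−12)

Repeated division with remainder:
  y^3+6y^2+5y−12 = (1/3)(3y^3−12y^2−3y+12) + (10y^2+6y−16)
  3y^3−12y^2−3y+12 = ((3/10)y−69/50)(10y^2+6y−16) + ((252/25)y−252/25)
  10y^2+6y−16 = ((125/126)y+100/63)((252/25)y−252/25) + (0)
Last nonzero remainder: (252/25)y−252/25. Dividing through by 252/25 gives the monic gcd y−1.
Cancel y−1 from numerator and denominator to get the reduced form.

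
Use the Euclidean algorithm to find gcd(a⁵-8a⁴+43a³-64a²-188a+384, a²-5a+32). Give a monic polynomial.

a²-5a+32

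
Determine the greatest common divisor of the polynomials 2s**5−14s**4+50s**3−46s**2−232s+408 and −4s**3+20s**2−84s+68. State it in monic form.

s**2−4s+17

By polynomial division,
  2s**5−14s**4+50s**3−46s**2−232s+408 = (−(1/2)s**2+s+3)(−4s**3+20s**2−84s+68) + (12s**2−48s+204)
  −4s**3+20s**2−84s+68 = (−(1/3)s+1/3)(12s**2−48s+204) + (0)
Last nonzero remainder: 12s**2−48s+204. Dividing through by 12 gives the monic gcd s**2−4s+17.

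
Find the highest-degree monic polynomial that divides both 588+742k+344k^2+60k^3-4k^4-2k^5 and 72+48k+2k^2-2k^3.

6+5k+k^2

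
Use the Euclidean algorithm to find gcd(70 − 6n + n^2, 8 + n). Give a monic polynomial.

By polynomial division,
  n^2 − 6n + 70 = (n − 14)(n + 8) + (182)
  n + 8 = ((1/182)n + 4/91)(182) + (0)
The last nonzero remainder is the constant 182, so the polynomials are coprime and gcd = 1.

1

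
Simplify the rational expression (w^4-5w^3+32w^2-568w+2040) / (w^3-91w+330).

By polynomial division,
  w^4-5w^3+32w^2-568w+2040 = (w-5)(w^3-91w+330) + (123w^2-1353w+3690)
  w^3-91w+330 = ((1/123)w+11/123)(123w^2-1353w+3690) + (0)
Last nonzero remainder: 123w^2-1353w+3690. Dividing through by 123 gives the monic gcd w^2-11w+30.
Cancel w^2-11w+30 from numerator and denominator to get the reduced form.

(w^2+6w+68)/(w+11)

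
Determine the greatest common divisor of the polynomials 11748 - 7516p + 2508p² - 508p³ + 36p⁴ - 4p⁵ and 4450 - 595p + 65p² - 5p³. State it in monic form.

89 - 3p + p²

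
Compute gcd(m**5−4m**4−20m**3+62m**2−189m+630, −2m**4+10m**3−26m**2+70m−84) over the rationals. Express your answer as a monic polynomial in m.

Euclidean algorithm in ℚ[m]:
  m**5−4m**4−20m**3+62m**2−189m+630 = (−(1/2)m−1/2)(−2m**4+10m**3−26m**2+70m−84) + (−28m**3+84m**2−196m+588)
  −2m**4+10m**3−26m**2+70m−84 = ((1/14)m−1/7)(−28m**3+84m**2−196m+588) + (0)
Last nonzero remainder: −28m**3+84m**2−196m+588. Dividing through by −28 gives the monic gcd m**3−3m**2+7m−21.

m**3−3m**2+7m−21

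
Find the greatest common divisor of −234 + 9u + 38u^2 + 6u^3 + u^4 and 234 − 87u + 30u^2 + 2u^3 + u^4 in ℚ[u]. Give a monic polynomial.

39 + 5u + u^2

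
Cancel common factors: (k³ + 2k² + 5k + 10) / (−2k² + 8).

Repeated division with remainder:
  k³ + 2k² + 5k + 10 = (−(1/2)k − 1)(−2k² + 8) + (9k + 18)
  −2k² + 8 = (−(2/9)k + 4/9)(9k + 18) + (0)
Last nonzero remainder: 9k + 18. Dividing through by 9 gives the monic gcd k + 2.
Cancel k + 2 from numerator and denominator to get the reduced form.

(−k² − 5)/(2k − 4)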